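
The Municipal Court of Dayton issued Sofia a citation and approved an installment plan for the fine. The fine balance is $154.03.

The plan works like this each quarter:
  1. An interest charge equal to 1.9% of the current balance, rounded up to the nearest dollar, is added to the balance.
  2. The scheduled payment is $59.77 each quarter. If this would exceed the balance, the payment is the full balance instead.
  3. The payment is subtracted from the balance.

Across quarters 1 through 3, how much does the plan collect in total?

Quarter 1: $154.03 +$3.00 interest = $157.03; pay $59.77 → $97.26
Quarter 2: $97.26 +$2.00 interest = $99.26; pay $59.77 → $39.49
Quarter 3: $39.49 +$1.00 interest = $40.49; pay $40.49 → $0.00
Total paid: $160.03

$160.03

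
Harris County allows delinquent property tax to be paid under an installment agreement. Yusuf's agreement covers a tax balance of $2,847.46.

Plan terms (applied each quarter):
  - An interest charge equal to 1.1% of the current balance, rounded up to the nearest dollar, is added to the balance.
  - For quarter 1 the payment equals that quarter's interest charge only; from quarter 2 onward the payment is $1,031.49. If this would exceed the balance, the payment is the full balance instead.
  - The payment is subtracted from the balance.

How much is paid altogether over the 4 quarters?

Quarter 1: opening $2,847.46; interest $32.00 → $2,879.46; payment $32.00; balance $2,847.46
Quarter 2: opening $2,847.46; interest $32.00 → $2,879.46; payment $1,031.49; balance $1,847.97
Quarter 3: opening $1,847.97; interest $21.00 → $1,868.97; payment $1,031.49; balance $837.48
Quarter 4: opening $837.48; interest $10.00 → $847.48; payment $847.48; balance $0.00
Total paid: $2,942.46

$2,942.46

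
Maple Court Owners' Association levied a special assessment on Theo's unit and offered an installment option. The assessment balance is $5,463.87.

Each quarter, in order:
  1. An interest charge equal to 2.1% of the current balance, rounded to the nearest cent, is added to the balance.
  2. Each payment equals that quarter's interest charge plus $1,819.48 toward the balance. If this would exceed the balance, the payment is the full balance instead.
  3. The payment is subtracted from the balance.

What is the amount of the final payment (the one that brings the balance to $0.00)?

$5.54

Quarter 1: opening $5,463.87; interest $114.74 → $5,578.61; payment $1,934.22; balance $3,644.39
Quarter 2: opening $3,644.39; interest $76.53 → $3,720.92; payment $1,896.01; balance $1,824.91
Quarter 3: opening $1,824.91; interest $38.32 → $1,863.23; payment $1,857.80; balance $5.43
Quarter 4: opening $5.43; interest $0.11 → $5.54; payment $5.54; balance $0.00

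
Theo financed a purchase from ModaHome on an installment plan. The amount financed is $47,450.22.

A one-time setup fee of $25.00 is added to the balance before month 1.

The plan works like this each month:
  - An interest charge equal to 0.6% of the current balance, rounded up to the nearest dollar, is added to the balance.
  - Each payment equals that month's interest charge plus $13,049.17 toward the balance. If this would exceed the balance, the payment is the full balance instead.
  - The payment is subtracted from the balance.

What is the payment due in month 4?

$8,377.71

Month 1: $47,475.22 +$285.00 interest = $47,760.22; pay $13,334.17 → $34,426.05
Month 2: $34,426.05 +$207.00 interest = $34,633.05; pay $13,256.17 → $21,376.88
Month 3: $21,376.88 +$129.00 interest = $21,505.88; pay $13,178.17 → $8,327.71
Month 4: $8,327.71 +$50.00 interest = $8,377.71; pay $8,377.71 → $0.00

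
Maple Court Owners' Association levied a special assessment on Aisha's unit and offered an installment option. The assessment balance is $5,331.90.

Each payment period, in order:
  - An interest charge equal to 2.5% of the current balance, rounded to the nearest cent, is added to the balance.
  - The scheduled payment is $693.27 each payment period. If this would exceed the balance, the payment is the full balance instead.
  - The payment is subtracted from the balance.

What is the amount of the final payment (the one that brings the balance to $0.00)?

$450.92

# | Opening | Interest | Payment | End bal
1 | $5,331.90 | $133.30 | $693.27 | $4,771.93
2 | $4,771.93 | $119.30 | $693.27 | $4,197.96
3 | $4,197.96 | $104.95 | $693.27 | $3,609.64
4 | $3,609.64 | $90.24 | $693.27 | $3,006.61
5 | $3,006.61 | $75.17 | $693.27 | $2,388.51
6 | $2,388.51 | $59.71 | $693.27 | $1,754.95
7 | $1,754.95 | $43.87 | $693.27 | $1,105.55
8 | $1,105.55 | $27.64 | $693.27 | $439.92
9 | $439.92 | $11.00 | $450.92 | $0.00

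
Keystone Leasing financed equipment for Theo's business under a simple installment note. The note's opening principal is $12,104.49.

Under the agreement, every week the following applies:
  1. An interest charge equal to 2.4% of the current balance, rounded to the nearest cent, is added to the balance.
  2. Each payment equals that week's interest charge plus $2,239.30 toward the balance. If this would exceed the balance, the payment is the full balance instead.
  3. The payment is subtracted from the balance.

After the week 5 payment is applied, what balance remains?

Week 1: $12,104.49 +$290.51 interest = $12,395.00; pay $2,529.81 → $9,865.19
Week 2: $9,865.19 +$236.76 interest = $10,101.95; pay $2,476.06 → $7,625.89
Week 3: $7,625.89 +$183.02 interest = $7,808.91; pay $2,422.32 → $5,386.59
Week 4: $5,386.59 +$129.28 interest = $5,515.87; pay $2,368.58 → $3,147.29
Week 5: $3,147.29 +$75.53 interest = $3,222.82; pay $2,314.83 → $907.99

$907.99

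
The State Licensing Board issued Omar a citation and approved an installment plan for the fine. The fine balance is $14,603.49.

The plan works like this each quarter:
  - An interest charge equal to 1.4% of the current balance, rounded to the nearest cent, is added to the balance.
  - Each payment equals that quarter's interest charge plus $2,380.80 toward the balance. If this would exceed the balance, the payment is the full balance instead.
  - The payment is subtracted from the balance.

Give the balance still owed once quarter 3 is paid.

Quarter 1: opening $14,603.49; interest $204.45 → $14,807.94; payment $2,585.25; balance $12,222.69
Quarter 2: opening $12,222.69; interest $171.12 → $12,393.81; payment $2,551.92; balance $9,841.89
Quarter 3: opening $9,841.89; interest $137.79 → $9,979.68; payment $2,518.59; balance $7,461.09

$7,461.09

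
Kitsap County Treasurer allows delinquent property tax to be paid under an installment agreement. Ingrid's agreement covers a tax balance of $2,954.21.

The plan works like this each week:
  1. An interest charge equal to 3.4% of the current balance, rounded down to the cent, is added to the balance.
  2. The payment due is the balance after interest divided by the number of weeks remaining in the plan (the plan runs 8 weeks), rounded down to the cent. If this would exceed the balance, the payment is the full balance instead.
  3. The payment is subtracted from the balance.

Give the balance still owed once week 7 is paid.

# | Opening | Interest | Payment | End bal
1 | $2,954.21 | $100.44 | $381.83 | $2,672.82
2 | $2,672.82 | $90.87 | $394.81 | $2,368.88
3 | $2,368.88 | $80.54 | $408.23 | $2,041.19
4 | $2,041.19 | $69.40 | $422.11 | $1,688.48
5 | $1,688.48 | $57.40 | $436.47 | $1,309.41
6 | $1,309.41 | $44.51 | $451.30 | $902.62
7 | $902.62 | $30.68 | $466.65 | $466.65

$466.65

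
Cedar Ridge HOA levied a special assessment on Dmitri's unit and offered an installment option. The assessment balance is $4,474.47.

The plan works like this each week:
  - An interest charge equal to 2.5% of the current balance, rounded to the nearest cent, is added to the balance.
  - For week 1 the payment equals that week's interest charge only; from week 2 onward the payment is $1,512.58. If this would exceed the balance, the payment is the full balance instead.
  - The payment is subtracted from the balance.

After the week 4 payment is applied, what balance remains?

$166.38

Week 1: $4,474.47 +$111.86 interest = $4,586.33; pay $111.86 → $4,474.47
Week 2: $4,474.47 +$111.86 interest = $4,586.33; pay $1,512.58 → $3,073.75
Week 3: $3,073.75 +$76.84 interest = $3,150.59; pay $1,512.58 → $1,638.01
Week 4: $1,638.01 +$40.95 interest = $1,678.96; pay $1,512.58 → $166.38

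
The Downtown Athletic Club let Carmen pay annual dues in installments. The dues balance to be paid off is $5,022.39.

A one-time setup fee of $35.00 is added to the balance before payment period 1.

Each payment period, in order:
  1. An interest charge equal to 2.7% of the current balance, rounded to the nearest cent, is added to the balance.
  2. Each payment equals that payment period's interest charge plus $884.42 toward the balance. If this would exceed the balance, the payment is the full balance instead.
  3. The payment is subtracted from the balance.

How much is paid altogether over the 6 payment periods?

Payment period 1: opening $5,057.39; interest $136.55 → $5,193.94; payment $1,020.97; balance $4,172.97
Payment period 2: opening $4,172.97; interest $112.67 → $4,285.64; payment $997.09; balance $3,288.55
Payment period 3: opening $3,288.55; interest $88.79 → $3,377.34; payment $973.21; balance $2,404.13
Payment period 4: opening $2,404.13; interest $64.91 → $2,469.04; payment $949.33; balance $1,519.71
Payment period 5: opening $1,519.71; interest $41.03 → $1,560.74; payment $925.45; balance $635.29
Payment period 6: opening $635.29; interest $17.15 → $652.44; payment $652.44; balance $0.00
Total paid: $5,518.49

$5,518.49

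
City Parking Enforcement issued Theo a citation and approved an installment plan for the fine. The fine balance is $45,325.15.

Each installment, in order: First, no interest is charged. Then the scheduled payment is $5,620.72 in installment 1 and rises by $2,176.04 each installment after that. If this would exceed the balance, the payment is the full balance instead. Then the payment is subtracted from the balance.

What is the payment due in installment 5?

# | Opening | Payment | End bal
1 | $45,325.15 | $5,620.72 | $39,704.43
2 | $39,704.43 | $7,796.76 | $31,907.67
3 | $31,907.67 | $9,972.80 | $21,934.87
4 | $21,934.87 | $12,148.84 | $9,786.03
5 | $9,786.03 | $9,786.03 | $0.00

$9,786.03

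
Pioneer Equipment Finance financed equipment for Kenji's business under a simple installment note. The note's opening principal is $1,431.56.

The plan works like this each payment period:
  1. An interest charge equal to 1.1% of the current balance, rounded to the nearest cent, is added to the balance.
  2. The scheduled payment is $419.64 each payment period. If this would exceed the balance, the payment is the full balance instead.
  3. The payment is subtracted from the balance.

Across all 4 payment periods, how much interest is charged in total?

Payment period 1: $1,431.56 +$15.75 interest = $1,447.31; pay $419.64 → $1,027.67
Payment period 2: $1,027.67 +$11.30 interest = $1,038.97; pay $419.64 → $619.33
Payment period 3: $619.33 +$6.81 interest = $626.14; pay $419.64 → $206.50
Payment period 4: $206.50 +$2.27 interest = $208.77; pay $208.77 → $0.00
Total interest: $15.75 + $11.30 + $6.81 + $2.27 = $36.13

$36.13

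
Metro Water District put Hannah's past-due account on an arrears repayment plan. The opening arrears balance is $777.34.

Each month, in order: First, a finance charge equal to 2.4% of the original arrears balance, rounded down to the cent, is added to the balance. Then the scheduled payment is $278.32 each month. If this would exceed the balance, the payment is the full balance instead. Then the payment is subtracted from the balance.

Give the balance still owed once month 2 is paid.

$258.00

Month 1: $777.34 +$18.65 interest = $795.99; pay $278.32 → $517.67
Month 2: $517.67 +$18.65 interest = $536.32; pay $278.32 → $258.00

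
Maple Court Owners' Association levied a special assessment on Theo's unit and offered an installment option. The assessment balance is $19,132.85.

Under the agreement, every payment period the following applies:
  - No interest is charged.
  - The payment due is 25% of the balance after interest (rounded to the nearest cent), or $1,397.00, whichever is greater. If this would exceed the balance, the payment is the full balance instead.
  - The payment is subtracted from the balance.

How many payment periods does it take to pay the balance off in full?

# | Opening | Payment | End bal
1 | $19,132.85 | $4,783.21 | $14,349.64
2 | $14,349.64 | $3,587.41 | $10,762.23
3 | $10,762.23 | $2,690.56 | $8,071.67
4 | $8,071.67 | $2,017.92 | $6,053.75
5 | $6,053.75 | $1,513.44 | $4,540.31
6 | $4,540.31 | $1,397.00 | $3,143.31
7 | $3,143.31 | $1,397.00 | $1,746.31
8 | $1,746.31 | $1,397.00 | $349.31
9 | $349.31 | $349.31 | $0.00
Balance reaches $0.00 in payment period 9.

9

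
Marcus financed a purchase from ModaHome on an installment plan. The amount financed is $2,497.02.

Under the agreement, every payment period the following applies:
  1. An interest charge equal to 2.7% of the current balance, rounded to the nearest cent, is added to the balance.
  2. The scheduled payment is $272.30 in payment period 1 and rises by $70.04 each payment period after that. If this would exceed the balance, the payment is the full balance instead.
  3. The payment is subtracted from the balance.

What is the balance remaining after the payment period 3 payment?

Payment period 1: $2,497.02 +$67.42 interest = $2,564.44; pay $272.30 → $2,292.14
Payment period 2: $2,292.14 +$61.89 interest = $2,354.03; pay $342.34 → $2,011.69
Payment period 3: $2,011.69 +$54.32 interest = $2,066.01; pay $412.38 → $1,653.63

$1,653.63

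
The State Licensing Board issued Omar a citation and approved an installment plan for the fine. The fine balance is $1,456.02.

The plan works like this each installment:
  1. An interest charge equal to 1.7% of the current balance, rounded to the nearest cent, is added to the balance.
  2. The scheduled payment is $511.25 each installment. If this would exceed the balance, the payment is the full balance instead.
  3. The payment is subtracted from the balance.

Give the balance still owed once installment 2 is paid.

Installment 1: opening $1,456.02; interest $24.75 → $1,480.77; payment $511.25; balance $969.52
Installment 2: opening $969.52; interest $16.48 → $986.00; payment $511.25; balance $474.75

$474.75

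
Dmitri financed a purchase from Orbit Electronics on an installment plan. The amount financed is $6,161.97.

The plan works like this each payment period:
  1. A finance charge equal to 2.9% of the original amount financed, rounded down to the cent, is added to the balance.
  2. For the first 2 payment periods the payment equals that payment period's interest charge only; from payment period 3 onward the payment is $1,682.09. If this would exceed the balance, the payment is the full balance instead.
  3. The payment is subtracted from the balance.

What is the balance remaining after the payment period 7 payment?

$0.00

Payment period 1: opening $6,161.97; interest $178.69 → $6,340.66; payment $178.69; balance $6,161.97
Payment period 2: opening $6,161.97; interest $178.69 → $6,340.66; payment $178.69; balance $6,161.97
Payment period 3: opening $6,161.97; interest $178.69 → $6,340.66; payment $1,682.09; balance $4,658.57
Payment period 4: opening $4,658.57; interest $178.69 → $4,837.26; payment $1,682.09; balance $3,155.17
Payment period 5: opening $3,155.17; interest $178.69 → $3,333.86; payment $1,682.09; balance $1,651.77
Payment period 6: opening $1,651.77; interest $178.69 → $1,830.46; payment $1,682.09; balance $148.37
Payment period 7: opening $148.37; interest $178.69 → $327.06; payment $327.06; balance $0.00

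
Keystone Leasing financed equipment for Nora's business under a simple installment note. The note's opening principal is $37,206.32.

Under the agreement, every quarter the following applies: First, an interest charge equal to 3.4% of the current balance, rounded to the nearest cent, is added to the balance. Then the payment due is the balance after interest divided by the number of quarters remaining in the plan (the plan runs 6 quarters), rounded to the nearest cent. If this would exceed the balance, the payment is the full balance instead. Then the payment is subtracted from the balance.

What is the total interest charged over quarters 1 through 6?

$4,687.15

Quarter 1: opening $37,206.32; interest $1,265.01 → $38,471.33; payment $6,411.89; balance $32,059.44
Quarter 2: opening $32,059.44; interest $1,090.02 → $33,149.46; payment $6,629.89; balance $26,519.57
Quarter 3: opening $26,519.57; interest $901.67 → $27,421.24; payment $6,855.31; balance $20,565.93
Quarter 4: opening $20,565.93; interest $699.24 → $21,265.17; payment $7,088.39; balance $14,176.78
Quarter 5: opening $14,176.78; interest $482.01 → $14,658.79; payment $7,329.40; balance $7,329.39
Quarter 6: opening $7,329.39; interest $249.20 → $7,578.59; payment $7,578.59; balance $0.00
Total interest: $1,265.01 + $1,090.02 + $901.67 + $699.24 + $482.01 + $249.20 = $4,687.15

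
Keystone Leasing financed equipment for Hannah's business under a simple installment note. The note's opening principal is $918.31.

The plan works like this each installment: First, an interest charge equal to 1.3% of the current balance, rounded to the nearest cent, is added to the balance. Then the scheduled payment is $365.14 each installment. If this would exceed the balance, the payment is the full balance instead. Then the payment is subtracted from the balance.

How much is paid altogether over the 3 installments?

# | Opening | Interest | Payment | End bal
1 | $918.31 | $11.94 | $365.14 | $565.11
2 | $565.11 | $7.35 | $365.14 | $207.32
3 | $207.32 | $2.70 | $210.02 | $0.00
Total paid: $940.30

$940.30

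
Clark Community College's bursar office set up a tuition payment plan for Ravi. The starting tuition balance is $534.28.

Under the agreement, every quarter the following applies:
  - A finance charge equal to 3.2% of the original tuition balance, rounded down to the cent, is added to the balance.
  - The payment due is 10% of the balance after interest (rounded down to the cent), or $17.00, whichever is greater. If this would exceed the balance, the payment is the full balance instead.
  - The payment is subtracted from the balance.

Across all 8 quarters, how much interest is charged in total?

# | Opening | Interest | Payment | End bal
1 | $534.28 | $17.09 | $55.13 | $496.24
2 | $496.24 | $17.09 | $51.33 | $462.00
3 | $462.00 | $17.09 | $47.90 | $431.19
4 | $431.19 | $17.09 | $44.82 | $403.46
5 | $403.46 | $17.09 | $42.05 | $378.50
6 | $378.50 | $17.09 | $39.55 | $356.04
7 | $356.04 | $17.09 | $37.31 | $335.82
8 | $335.82 | $17.09 | $35.29 | $317.62
Total interest: $17.09 + $17.09 + $17.09 + $17.09 + $17.09 + $17.09 + $17.09 + $17.09 = $136.72

$136.72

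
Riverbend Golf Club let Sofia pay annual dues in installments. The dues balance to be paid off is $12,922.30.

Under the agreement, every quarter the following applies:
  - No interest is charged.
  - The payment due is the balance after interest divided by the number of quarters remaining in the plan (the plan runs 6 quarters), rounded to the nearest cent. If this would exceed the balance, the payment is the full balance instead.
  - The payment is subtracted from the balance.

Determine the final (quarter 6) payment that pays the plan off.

$2,153.71

Quarter 1: opening $12,922.30; payment $2,153.72; balance $10,768.58
Quarter 2: opening $10,768.58; payment $2,153.72; balance $8,614.86
Quarter 3: opening $8,614.86; payment $2,153.72; balance $6,461.14
Quarter 4: opening $6,461.14; payment $2,153.71; balance $4,307.43
Quarter 5: opening $4,307.43; payment $2,153.72; balance $2,153.71
Quarter 6: opening $2,153.71; payment $2,153.71; balance $0.00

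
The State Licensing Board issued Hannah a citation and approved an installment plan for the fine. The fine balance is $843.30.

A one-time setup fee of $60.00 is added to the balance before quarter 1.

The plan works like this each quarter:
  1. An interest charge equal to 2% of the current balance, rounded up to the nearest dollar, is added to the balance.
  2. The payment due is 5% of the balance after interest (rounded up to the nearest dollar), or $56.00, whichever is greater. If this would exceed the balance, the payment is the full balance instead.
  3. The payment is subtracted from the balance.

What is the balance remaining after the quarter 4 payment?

Quarter 1: opening $903.30; interest $19.00 → $922.30; payment $56.00; balance $866.30
Quarter 2: opening $866.30; interest $18.00 → $884.30; payment $56.00; balance $828.30
Quarter 3: opening $828.30; interest $17.00 → $845.30; payment $56.00; balance $789.30
Quarter 4: opening $789.30; interest $16.00 → $805.30; payment $56.00; balance $749.30

$749.30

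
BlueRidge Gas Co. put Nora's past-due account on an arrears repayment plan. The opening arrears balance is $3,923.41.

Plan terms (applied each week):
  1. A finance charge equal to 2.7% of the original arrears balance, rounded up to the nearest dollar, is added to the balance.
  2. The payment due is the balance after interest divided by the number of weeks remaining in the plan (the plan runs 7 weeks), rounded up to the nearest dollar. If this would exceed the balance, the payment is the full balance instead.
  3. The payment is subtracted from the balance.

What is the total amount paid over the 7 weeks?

$4,665.41

# | Opening | Interest | Payment | End bal
1 | $3,923.41 | $106.00 | $576.00 | $3,453.41
2 | $3,453.41 | $106.00 | $594.00 | $2,965.41
3 | $2,965.41 | $106.00 | $615.00 | $2,456.41
4 | $2,456.41 | $106.00 | $641.00 | $1,921.41
5 | $1,921.41 | $106.00 | $676.00 | $1,351.41
6 | $1,351.41 | $106.00 | $729.00 | $728.41
7 | $728.41 | $106.00 | $834.41 | $0.00
Total paid: $4,665.41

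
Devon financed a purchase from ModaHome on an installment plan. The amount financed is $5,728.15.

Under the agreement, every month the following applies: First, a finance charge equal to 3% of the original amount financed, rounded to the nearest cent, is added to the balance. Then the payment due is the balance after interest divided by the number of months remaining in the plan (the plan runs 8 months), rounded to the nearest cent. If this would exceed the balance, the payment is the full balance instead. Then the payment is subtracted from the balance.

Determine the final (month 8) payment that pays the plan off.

# | Opening | Interest | Payment | End bal
1 | $5,728.15 | $171.84 | $737.50 | $5,162.49
2 | $5,162.49 | $171.84 | $762.05 | $4,572.28
3 | $4,572.28 | $171.84 | $790.69 | $3,953.43
4 | $3,953.43 | $171.84 | $825.05 | $3,300.22
5 | $3,300.22 | $171.84 | $868.02 | $2,604.04
6 | $2,604.04 | $171.84 | $925.29 | $1,850.59
7 | $1,850.59 | $171.84 | $1,011.22 | $1,011.21
8 | $1,011.21 | $171.84 | $1,183.05 | $0.00

$1,183.05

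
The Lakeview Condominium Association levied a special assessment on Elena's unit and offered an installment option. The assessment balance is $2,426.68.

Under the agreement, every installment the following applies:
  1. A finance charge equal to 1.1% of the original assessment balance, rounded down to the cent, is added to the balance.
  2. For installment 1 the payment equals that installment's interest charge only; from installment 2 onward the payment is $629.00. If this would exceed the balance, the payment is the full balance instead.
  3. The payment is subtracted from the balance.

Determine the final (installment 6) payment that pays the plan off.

$44.13

Installment 1: $2,426.68 +$26.69 interest = $2,453.37; pay $26.69 → $2,426.68
Installment 2: $2,426.68 +$26.69 interest = $2,453.37; pay $629.00 → $1,824.37
Installment 3: $1,824.37 +$26.69 interest = $1,851.06; pay $629.00 → $1,222.06
Installment 4: $1,222.06 +$26.69 interest = $1,248.75; pay $629.00 → $619.75
Installment 5: $619.75 +$26.69 interest = $646.44; pay $629.00 → $17.44
Installment 6: $17.44 +$26.69 interest = $44.13; pay $44.13 → $0.00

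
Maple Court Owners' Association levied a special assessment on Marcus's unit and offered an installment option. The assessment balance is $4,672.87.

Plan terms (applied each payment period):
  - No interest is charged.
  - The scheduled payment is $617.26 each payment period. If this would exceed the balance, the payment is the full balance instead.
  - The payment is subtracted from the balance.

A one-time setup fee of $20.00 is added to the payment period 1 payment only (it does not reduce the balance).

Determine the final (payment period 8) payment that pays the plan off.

$352.05

# | Opening | Payment | Fee | End bal
1 | $4,672.87 | $617.26 | $20.00 | $4,055.61
2 | $4,055.61 | $617.26 | — | $3,438.35
3 | $3,438.35 | $617.26 | — | $2,821.09
4 | $2,821.09 | $617.26 | — | $2,203.83
5 | $2,203.83 | $617.26 | — | $1,586.57
6 | $1,586.57 | $617.26 | — | $969.31
7 | $969.31 | $617.26 | — | $352.05
8 | $352.05 | $352.05 | — | $0.00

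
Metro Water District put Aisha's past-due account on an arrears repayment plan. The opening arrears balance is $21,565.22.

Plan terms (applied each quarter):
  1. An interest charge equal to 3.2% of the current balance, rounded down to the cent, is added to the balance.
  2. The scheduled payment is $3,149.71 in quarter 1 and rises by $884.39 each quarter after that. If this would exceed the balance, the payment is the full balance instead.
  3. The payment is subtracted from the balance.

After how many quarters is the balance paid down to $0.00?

Quarter 1: opening $21,565.22; interest $690.08 → $22,255.30; payment $3,149.71; balance $19,105.59
Quarter 2: opening $19,105.59; interest $611.37 → $19,716.96; payment $4,034.10; balance $15,682.86
Quarter 3: opening $15,682.86; interest $501.85 → $16,184.71; payment $4,918.49; balance $11,266.22
Quarter 4: opening $11,266.22; interest $360.51 → $11,626.73; payment $5,802.88; balance $5,823.85
Quarter 5: opening $5,823.85; interest $186.36 → $6,010.21; payment $6,010.21; balance $0.00
Balance reaches $0.00 in quarter 5.

5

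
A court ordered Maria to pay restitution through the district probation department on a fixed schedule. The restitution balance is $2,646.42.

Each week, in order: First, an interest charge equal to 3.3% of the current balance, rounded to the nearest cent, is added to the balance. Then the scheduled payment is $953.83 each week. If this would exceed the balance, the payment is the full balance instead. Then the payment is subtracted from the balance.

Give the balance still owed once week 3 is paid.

# | Opening | Interest | Payment | End bal
1 | $2,646.42 | $87.33 | $953.83 | $1,779.92
2 | $1,779.92 | $58.74 | $953.83 | $884.83
3 | $884.83 | $29.20 | $914.03 | $0.00

$0.00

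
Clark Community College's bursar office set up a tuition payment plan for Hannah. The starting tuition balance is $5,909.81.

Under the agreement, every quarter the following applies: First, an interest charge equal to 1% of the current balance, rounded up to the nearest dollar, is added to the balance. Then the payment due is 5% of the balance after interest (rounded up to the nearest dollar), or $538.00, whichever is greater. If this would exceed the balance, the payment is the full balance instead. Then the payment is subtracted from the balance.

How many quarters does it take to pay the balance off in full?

12

Quarter 1: opening $5,909.81; interest $60.00 → $5,969.81; payment $538.00; balance $5,431.81
Quarter 2: opening $5,431.81; interest $55.00 → $5,486.81; payment $538.00; balance $4,948.81
Quarter 3: opening $4,948.81; interest $50.00 → $4,998.81; payment $538.00; balance $4,460.81
Quarter 4: opening $4,460.81; interest $45.00 → $4,505.81; payment $538.00; balance $3,967.81
Quarter 5: opening $3,967.81; interest $40.00 → $4,007.81; payment $538.00; balance $3,469.81
Quarter 6: opening $3,469.81; interest $35.00 → $3,504.81; payment $538.00; balance $2,966.81
Quarter 7: opening $2,966.81; interest $30.00 → $2,996.81; payment $538.00; balance $2,458.81
Quarter 8: opening $2,458.81; interest $25.00 → $2,483.81; payment $538.00; balance $1,945.81
Quarter 9: opening $1,945.81; interest $20.00 → $1,965.81; payment $538.00; balance $1,427.81
Quarter 10: opening $1,427.81; interest $15.00 → $1,442.81; payment $538.00; balance $904.81
Quarter 11: opening $904.81; interest $10.00 → $914.81; payment $538.00; balance $376.81
Quarter 12: opening $376.81; interest $4.00 → $380.81; payment $380.81; balance $0.00
Balance reaches $0.00 in quarter 12.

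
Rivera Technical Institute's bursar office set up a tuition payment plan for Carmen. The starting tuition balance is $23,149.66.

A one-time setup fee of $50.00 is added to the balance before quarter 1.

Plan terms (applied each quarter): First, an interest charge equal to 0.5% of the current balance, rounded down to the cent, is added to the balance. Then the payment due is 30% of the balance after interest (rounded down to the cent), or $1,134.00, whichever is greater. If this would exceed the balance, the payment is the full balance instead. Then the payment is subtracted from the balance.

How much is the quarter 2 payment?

Quarter 1: opening $23,199.66; interest $115.99 → $23,315.65; payment $6,994.69; balance $16,320.96
Quarter 2: opening $16,320.96; interest $81.60 → $16,402.56; payment $4,920.76; balance $11,481.80

$4,920.76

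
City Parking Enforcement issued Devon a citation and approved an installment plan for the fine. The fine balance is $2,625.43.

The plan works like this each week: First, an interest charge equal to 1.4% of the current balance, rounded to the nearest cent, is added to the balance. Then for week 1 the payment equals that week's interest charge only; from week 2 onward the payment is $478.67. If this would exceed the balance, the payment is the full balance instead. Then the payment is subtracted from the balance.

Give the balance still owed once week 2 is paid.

Week 1: $2,625.43 +$36.76 interest = $2,662.19; pay $36.76 → $2,625.43
Week 2: $2,625.43 +$36.76 interest = $2,662.19; pay $478.67 → $2,183.52

$2,183.52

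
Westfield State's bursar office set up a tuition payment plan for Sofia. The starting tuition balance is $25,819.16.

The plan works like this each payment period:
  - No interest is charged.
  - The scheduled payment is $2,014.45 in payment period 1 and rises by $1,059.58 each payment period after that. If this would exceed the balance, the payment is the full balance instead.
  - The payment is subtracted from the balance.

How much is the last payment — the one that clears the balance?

# | Opening | Payment | End bal
1 | $25,819.16 | $2,014.45 | $23,804.71
2 | $23,804.71 | $3,074.03 | $20,730.68
3 | $20,730.68 | $4,133.61 | $16,597.07
4 | $16,597.07 | $5,193.19 | $11,403.88
5 | $11,403.88 | $6,252.77 | $5,151.11
6 | $5,151.11 | $5,151.11 | $0.00

$5,151.11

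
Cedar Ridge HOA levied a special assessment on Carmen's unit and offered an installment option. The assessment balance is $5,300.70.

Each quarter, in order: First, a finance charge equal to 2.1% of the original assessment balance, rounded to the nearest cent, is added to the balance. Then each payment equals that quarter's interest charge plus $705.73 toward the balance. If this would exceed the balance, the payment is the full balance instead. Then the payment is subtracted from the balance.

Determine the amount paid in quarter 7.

# | Opening | Interest | Payment | End bal
1 | $5,300.70 | $111.31 | $817.04 | $4,594.97
2 | $4,594.97 | $111.31 | $817.04 | $3,889.24
3 | $3,889.24 | $111.31 | $817.04 | $3,183.51
4 | $3,183.51 | $111.31 | $817.04 | $2,477.78
5 | $2,477.78 | $111.31 | $817.04 | $1,772.05
6 | $1,772.05 | $111.31 | $817.04 | $1,066.32
7 | $1,066.32 | $111.31 | $817.04 | $360.59

$817.04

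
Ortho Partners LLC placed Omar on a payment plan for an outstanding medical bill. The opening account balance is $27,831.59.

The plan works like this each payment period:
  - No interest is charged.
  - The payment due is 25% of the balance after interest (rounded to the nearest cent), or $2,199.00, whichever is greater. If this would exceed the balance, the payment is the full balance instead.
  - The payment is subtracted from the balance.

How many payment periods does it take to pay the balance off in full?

9

# | Opening | Payment | End bal
1 | $27,831.59 | $6,957.90 | $20,873.69
2 | $20,873.69 | $5,218.42 | $15,655.27
3 | $15,655.27 | $3,913.82 | $11,741.45
4 | $11,741.45 | $2,935.36 | $8,806.09
5 | $8,806.09 | $2,201.52 | $6,604.57
6 | $6,604.57 | $2,199.00 | $4,405.57
7 | $4,405.57 | $2,199.00 | $2,206.57
8 | $2,206.57 | $2,199.00 | $7.57
9 | $7.57 | $7.57 | $0.00
Balance reaches $0.00 in payment period 9.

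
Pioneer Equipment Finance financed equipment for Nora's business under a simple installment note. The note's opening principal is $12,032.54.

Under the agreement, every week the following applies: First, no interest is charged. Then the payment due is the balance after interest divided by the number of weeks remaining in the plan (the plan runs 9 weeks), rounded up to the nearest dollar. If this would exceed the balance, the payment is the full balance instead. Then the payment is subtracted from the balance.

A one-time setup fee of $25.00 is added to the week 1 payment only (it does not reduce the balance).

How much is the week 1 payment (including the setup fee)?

Week 1: $12,032.54 − $1,337.00 (+ $25.00 fee) → $10,695.54

$1,362.00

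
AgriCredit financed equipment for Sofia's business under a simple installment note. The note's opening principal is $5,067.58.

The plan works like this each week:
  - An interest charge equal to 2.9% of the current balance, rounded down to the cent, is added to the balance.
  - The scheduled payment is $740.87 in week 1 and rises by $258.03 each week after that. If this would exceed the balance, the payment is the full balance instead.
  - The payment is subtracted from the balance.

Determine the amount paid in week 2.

# | Opening | Interest | Payment | End bal
1 | $5,067.58 | $146.95 | $740.87 | $4,473.66
2 | $4,473.66 | $129.73 | $998.90 | $3,604.49

$998.90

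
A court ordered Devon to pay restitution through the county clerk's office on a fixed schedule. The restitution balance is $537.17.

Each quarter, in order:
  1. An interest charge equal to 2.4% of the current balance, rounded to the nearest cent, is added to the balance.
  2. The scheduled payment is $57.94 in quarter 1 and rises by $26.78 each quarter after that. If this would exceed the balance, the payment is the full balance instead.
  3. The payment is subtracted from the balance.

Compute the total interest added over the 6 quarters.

Quarter 1: opening $537.17; interest $12.89 → $550.06; payment $57.94; balance $492.12
Quarter 2: opening $492.12; interest $11.81 → $503.93; payment $84.72; balance $419.21
Quarter 3: opening $419.21; interest $10.06 → $429.27; payment $111.50; balance $317.77
Quarter 4: opening $317.77; interest $7.63 → $325.40; payment $138.28; balance $187.12
Quarter 5: opening $187.12; interest $4.49 → $191.61; payment $165.06; balance $26.55
Quarter 6: opening $26.55; interest $0.64 → $27.19; payment $27.19; balance $0.00
Total interest: $12.89 + $11.81 + $10.06 + $7.63 + $4.49 + $0.64 = $47.52

$47.52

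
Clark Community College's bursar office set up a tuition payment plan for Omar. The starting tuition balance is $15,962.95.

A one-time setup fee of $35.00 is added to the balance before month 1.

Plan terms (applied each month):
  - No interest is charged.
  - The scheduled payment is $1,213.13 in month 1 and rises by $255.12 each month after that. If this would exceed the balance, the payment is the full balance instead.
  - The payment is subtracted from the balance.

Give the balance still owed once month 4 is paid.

# | Opening | Payment | End bal
1 | $15,997.95 | $1,213.13 | $14,784.82
2 | $14,784.82 | $1,468.25 | $13,316.57
3 | $13,316.57 | $1,723.37 | $11,593.20
4 | $11,593.20 | $1,978.49 | $9,614.71

$9,614.71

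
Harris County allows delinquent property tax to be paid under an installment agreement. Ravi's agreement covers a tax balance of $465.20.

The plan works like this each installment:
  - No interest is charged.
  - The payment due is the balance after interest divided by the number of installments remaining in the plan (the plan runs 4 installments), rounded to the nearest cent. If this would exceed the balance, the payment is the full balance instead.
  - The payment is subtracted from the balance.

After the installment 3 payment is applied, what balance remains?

$116.30

Installment 1: opening $465.20; payment $116.30; balance $348.90
Installment 2: opening $348.90; payment $116.30; balance $232.60
Installment 3: opening $232.60; payment $116.30; balance $116.30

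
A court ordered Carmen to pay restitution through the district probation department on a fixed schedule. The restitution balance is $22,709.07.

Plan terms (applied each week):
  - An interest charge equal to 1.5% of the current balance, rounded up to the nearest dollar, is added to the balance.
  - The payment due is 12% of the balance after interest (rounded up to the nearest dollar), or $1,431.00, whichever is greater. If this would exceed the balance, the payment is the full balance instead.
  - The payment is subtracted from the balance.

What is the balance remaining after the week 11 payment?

Week 1: $22,709.07 +$341.00 interest = $23,050.07; pay $2,767.00 → $20,283.07
Week 2: $20,283.07 +$305.00 interest = $20,588.07; pay $2,471.00 → $18,117.07
Week 3: $18,117.07 +$272.00 interest = $18,389.07; pay $2,207.00 → $16,182.07
Week 4: $16,182.07 +$243.00 interest = $16,425.07; pay $1,972.00 → $14,453.07
Week 5: $14,453.07 +$217.00 interest = $14,670.07; pay $1,761.00 → $12,909.07
Week 6: $12,909.07 +$194.00 interest = $13,103.07; pay $1,573.00 → $11,530.07
Week 7: $11,530.07 +$173.00 interest = $11,703.07; pay $1,431.00 → $10,272.07
Week 8: $10,272.07 +$155.00 interest = $10,427.07; pay $1,431.00 → $8,996.07
Week 9: $8,996.07 +$135.00 interest = $9,131.07; pay $1,431.00 → $7,700.07
Week 10: $7,700.07 +$116.00 interest = $7,816.07; pay $1,431.00 → $6,385.07
Week 11: $6,385.07 +$96.00 interest = $6,481.07; pay $1,431.00 → $5,050.07

$5,050.07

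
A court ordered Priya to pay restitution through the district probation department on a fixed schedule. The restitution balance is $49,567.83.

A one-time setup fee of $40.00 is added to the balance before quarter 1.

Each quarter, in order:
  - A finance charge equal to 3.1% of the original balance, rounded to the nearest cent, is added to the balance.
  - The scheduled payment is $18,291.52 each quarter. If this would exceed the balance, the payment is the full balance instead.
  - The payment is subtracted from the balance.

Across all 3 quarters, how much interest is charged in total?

$4,609.80

# | Opening | Interest | Payment | End bal
1 | $49,607.83 | $1,536.60 | $18,291.52 | $32,852.91
2 | $32,852.91 | $1,536.60 | $18,291.52 | $16,097.99
3 | $16,097.99 | $1,536.60 | $17,634.59 | $0.00
Total interest: $1,536.60 + $1,536.60 + $1,536.60 = $4,609.80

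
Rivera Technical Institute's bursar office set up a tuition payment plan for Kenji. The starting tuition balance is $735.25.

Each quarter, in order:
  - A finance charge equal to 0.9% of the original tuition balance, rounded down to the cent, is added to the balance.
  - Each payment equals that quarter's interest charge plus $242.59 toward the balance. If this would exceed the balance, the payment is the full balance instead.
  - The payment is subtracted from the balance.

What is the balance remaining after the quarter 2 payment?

Quarter 1: opening $735.25; interest $6.61 → $741.86; payment $249.20; balance $492.66
Quarter 2: opening $492.66; interest $6.61 → $499.27; payment $249.20; balance $250.07

$250.07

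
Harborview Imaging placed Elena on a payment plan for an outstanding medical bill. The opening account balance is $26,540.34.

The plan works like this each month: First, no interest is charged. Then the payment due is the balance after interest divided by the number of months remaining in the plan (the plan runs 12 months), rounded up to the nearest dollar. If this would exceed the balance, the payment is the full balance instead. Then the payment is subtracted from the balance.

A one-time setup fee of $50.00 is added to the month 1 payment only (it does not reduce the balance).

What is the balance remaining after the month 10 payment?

$4,421.34

# | Opening | Payment | Fee | End bal
1 | $26,540.34 | $2,212.00 | $50.00 | $24,328.34
2 | $24,328.34 | $2,212.00 | — | $22,116.34
3 | $22,116.34 | $2,212.00 | — | $19,904.34
4 | $19,904.34 | $2,212.00 | — | $17,692.34
5 | $17,692.34 | $2,212.00 | — | $15,480.34
6 | $15,480.34 | $2,212.00 | — | $13,268.34
7 | $13,268.34 | $2,212.00 | — | $11,056.34
8 | $11,056.34 | $2,212.00 | — | $8,844.34
9 | $8,844.34 | $2,212.00 | — | $6,632.34
10 | $6,632.34 | $2,211.00 | — | $4,421.34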